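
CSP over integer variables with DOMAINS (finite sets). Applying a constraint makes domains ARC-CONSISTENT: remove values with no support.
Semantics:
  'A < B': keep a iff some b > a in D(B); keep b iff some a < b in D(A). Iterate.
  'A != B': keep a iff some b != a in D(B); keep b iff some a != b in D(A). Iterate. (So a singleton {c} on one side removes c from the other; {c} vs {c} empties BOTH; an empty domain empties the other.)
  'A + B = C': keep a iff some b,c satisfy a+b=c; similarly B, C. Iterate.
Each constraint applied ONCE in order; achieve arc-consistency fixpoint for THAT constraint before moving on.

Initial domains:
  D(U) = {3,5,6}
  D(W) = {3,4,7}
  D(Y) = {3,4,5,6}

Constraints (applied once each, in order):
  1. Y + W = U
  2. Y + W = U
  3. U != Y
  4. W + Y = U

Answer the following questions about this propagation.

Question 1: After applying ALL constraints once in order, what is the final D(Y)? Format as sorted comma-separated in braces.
Constraint 1 (Y + W = U) on D(Y)={3,4,5,6} D(W)={3,4,7} D(U)={3,5,6}: Y {3,4,5,6}->{3}; W {3,4,7}->{3}; U {3,5,6}->{6}
Constraint 2 (Y + W = U) on D(Y)={3} D(W)={3} D(U)={6}: no change
Constraint 3 (U != Y) on D(U)={6} D(Y)={3}: no change
Constraint 4 (W + Y = U) on D(W)={3} D(Y)={3} D(U)={6}: no change
So after all 4 constraints: D(Y) = {3}

Answer: {3}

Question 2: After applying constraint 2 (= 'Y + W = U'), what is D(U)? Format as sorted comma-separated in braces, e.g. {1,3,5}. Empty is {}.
Constraint 1 (Y + W = U) on D(Y)={3,4,5,6} D(W)={3,4,7} D(U)={3,5,6}: Y {3,4,5,6}->{3}; W {3,4,7}->{3}; U {3,5,6}->{6}
Constraint 2 (Y + W = U) on D(Y)={3} D(W)={3} D(U)={6}: no change
So after constraint 2: D(U) = {6}

Answer: {6}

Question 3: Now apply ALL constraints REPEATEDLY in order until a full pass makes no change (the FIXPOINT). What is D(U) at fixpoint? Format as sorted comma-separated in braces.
Answer: {6}

Derivation:
pass 0 (initial): D(U)={3,5,6}
pass 1: U {3,5,6}->{6}; W {3,4,7}->{3}; Y {3,4,5,6}->{3}
pass 2: no change
Fixpoint after 2 passes: D(U) = {6}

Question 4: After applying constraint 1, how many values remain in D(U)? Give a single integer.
Answer: 1

Derivation:
Constraint 1 (Y + W = U) on D(Y)={3,4,5,6} D(W)={3,4,7} D(U)={3,5,6}: Y {3,4,5,6}->{3}; W {3,4,7}->{3}; U {3,5,6}->{6}
So after constraint 1: D(U)={6}, size = 1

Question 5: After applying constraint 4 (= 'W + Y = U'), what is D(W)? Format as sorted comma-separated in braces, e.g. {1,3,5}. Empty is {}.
Answer: {3}

Derivation:
Constraint 1 (Y + W = U) on D(Y)={3,4,5,6} D(W)={3,4,7} D(U)={3,5,6}: Y {3,4,5,6}->{3}; W {3,4,7}->{3}; U {3,5,6}->{6}
Constraint 2 (Y + W = U) on D(Y)={3} D(W)={3} D(U)={6}: no change
Constraint 3 (U != Y) on D(U)={6} D(Y)={3}: no change
Constraint 4 (W + Y = U) on D(W)={3} D(Y)={3} D(U)={6}: no change
So after constraint 4: D(W) = {3}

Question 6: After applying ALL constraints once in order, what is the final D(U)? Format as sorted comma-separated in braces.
Answer: {6}

Derivation:
Constraint 1 (Y + W = U) on D(Y)={3,4,5,6} D(W)={3,4,7} D(U)={3,5,6}: Y {3,4,5,6}->{3}; W {3,4,7}->{3}; U {3,5,6}->{6}
Constraint 2 (Y + W = U) on D(Y)={3} D(W)={3} D(U)={6}: no change
Constraint 3 (U != Y) on D(U)={6} D(Y)={3}: no change
Constraint 4 (W + Y = U) on D(W)={3} D(Y)={3} D(U)={6}: no change
So after all 4 constraints: D(U) = {6}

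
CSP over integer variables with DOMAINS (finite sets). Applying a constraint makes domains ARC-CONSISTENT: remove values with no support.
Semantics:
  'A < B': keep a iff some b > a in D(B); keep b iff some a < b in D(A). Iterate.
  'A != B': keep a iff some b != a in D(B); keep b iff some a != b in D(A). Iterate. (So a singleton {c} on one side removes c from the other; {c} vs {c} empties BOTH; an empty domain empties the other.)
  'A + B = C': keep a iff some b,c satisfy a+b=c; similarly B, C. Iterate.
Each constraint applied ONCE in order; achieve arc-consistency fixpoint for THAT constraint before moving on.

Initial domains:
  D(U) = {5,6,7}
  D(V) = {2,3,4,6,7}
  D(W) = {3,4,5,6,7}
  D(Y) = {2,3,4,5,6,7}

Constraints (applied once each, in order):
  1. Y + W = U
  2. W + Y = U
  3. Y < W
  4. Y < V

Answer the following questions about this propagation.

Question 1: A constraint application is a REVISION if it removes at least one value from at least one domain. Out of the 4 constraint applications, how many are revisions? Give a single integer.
Answer: 2

Derivation:
Constraint 1 (Y + W = U) on D(Y)={2,3,4,5,6,7} D(W)={3,4,5,6,7} D(U)={5,6,7}: Y {2,3,4,5,6,7}->{2,3,4}; W {3,4,5,6,7}->{3,4,5} => REVISION
Constraint 2 (W + Y = U) on D(W)={3,4,5} D(Y)={2,3,4} D(U)={5,6,7}: no change => not a revision
Constraint 3 (Y < W) on D(Y)={2,3,4} D(W)={3,4,5}: no change => not a revision
Constraint 4 (Y < V) on D(Y)={2,3,4} D(V)={2,3,4,6,7}: V {2,3,4,6,7}->{3,4,6,7} => REVISION
Total revisions = 2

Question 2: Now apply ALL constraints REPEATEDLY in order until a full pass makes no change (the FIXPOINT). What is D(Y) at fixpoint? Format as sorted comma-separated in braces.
Answer: {2,3,4}

Derivation:
pass 0 (initial): D(Y)={2,3,4,5,6,7}
pass 1: V {2,3,4,6,7}->{3,4,6,7}; W {3,4,5,6,7}->{3,4,5}; Y {2,3,4,5,6,7}->{2,3,4}
pass 2: no change
Fixpoint after 2 passes: D(Y) = {2,3,4}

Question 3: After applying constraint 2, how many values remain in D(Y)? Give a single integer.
Answer: 3

Derivation:
Constraint 1 (Y + W = U) on D(Y)={2,3,4,5,6,7} D(W)={3,4,5,6,7} D(U)={5,6,7}: Y {2,3,4,5,6,7}->{2,3,4}; W {3,4,5,6,7}->{3,4,5}
Constraint 2 (W + Y = U) on D(W)={3,4,5} D(Y)={2,3,4} D(U)={5,6,7}: no change
So after constraint 2: D(Y)={2,3,4}, size = 3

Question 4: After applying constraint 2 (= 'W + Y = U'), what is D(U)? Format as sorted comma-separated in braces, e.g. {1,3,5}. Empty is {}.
Constraint 1 (Y + W = U) on D(Y)={2,3,4,5,6,7} D(W)={3,4,5,6,7} D(U)={5,6,7}: Y {2,3,4,5,6,7}->{2,3,4}; W {3,4,5,6,7}->{3,4,5}
Constraint 2 (W + Y = U) on D(W)={3,4,5} D(Y)={2,3,4} D(U)={5,6,7}: no change
So after constraint 2: D(U) = {5,6,7}

Answer: {5,6,7}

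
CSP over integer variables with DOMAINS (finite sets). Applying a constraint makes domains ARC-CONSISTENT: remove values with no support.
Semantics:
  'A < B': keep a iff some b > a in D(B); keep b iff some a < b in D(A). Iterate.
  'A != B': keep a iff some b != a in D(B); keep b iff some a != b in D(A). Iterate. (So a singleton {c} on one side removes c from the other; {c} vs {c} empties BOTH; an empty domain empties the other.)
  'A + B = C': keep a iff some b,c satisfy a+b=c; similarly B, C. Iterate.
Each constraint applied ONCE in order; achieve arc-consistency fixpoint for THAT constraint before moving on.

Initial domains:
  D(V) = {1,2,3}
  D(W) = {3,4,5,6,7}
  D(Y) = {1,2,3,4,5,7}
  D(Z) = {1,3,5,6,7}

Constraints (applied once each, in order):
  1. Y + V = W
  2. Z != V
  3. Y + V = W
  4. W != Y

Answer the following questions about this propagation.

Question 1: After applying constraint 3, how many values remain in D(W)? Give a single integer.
Answer: 5

Derivation:
Constraint 1 (Y + V = W) on D(Y)={1,2,3,4,5,7} D(V)={1,2,3} D(W)={3,4,5,6,7}: Y {1,2,3,4,5,7}->{1,2,3,4,5}
Constraint 2 (Z != V) on D(Z)={1,3,5,6,7} D(V)={1,2,3}: no change
Constraint 3 (Y + V = W) on D(Y)={1,2,3,4,5} D(V)={1,2,3} D(W)={3,4,5,6,7}: no change
So after constraint 3: D(W)={3,4,5,6,7}, size = 5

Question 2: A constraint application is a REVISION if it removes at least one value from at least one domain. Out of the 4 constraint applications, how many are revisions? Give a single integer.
Answer: 1

Derivation:
Constraint 1 (Y + V = W) on D(Y)={1,2,3,4,5,7} D(V)={1,2,3} D(W)={3,4,5,6,7}: Y {1,2,3,4,5,7}->{1,2,3,4,5} => REVISION
Constraint 2 (Z != V) on D(Z)={1,3,5,6,7} D(V)={1,2,3}: no change => not a revision
Constraint 3 (Y + V = W) on D(Y)={1,2,3,4,5} D(V)={1,2,3} D(W)={3,4,5,6,7}: no change => not a revision
Constraint 4 (W != Y) on D(W)={3,4,5,6,7} D(Y)={1,2,3,4,5}: no change => not a revision
Total revisions = 1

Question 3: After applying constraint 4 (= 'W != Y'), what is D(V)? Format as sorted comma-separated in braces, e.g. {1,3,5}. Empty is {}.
Answer: {1,2,3}

Derivation:
Constraint 1 (Y + V = W) on D(Y)={1,2,3,4,5,7} D(V)={1,2,3} D(W)={3,4,5,6,7}: Y {1,2,3,4,5,7}->{1,2,3,4,5}
Constraint 2 (Z != V) on D(Z)={1,3,5,6,7} D(V)={1,2,3}: no change
Constraint 3 (Y + V = W) on D(Y)={1,2,3,4,5} D(V)={1,2,3} D(W)={3,4,5,6,7}: no change
Constraint 4 (W != Y) on D(W)={3,4,5,6,7} D(Y)={1,2,3,4,5}: no change
So after constraint 4: D(V) = {1,2,3}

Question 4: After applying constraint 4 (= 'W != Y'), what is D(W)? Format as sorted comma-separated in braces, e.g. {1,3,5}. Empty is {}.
Constraint 1 (Y + V = W) on D(Y)={1,2,3,4,5,7} D(V)={1,2,3} D(W)={3,4,5,6,7}: Y {1,2,3,4,5,7}->{1,2,3,4,5}
Constraint 2 (Z != V) on D(Z)={1,3,5,6,7} D(V)={1,2,3}: no change
Constraint 3 (Y + V = W) on D(Y)={1,2,3,4,5} D(V)={1,2,3} D(W)={3,4,5,6,7}: no change
Constraint 4 (W != Y) on D(W)={3,4,5,6,7} D(Y)={1,2,3,4,5}: no change
So after constraint 4: D(W) = {3,4,5,6,7}

Answer: {3,4,5,6,7}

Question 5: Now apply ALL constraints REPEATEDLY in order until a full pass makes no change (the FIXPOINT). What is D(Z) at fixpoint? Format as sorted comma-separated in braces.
pass 0 (initial): D(Z)={1,3,5,6,7}
pass 1: Y {1,2,3,4,5,7}->{1,2,3,4,5}
pass 2: no change
Fixpoint after 2 passes: D(Z) = {1,3,5,6,7}

Answer: {1,3,5,6,7}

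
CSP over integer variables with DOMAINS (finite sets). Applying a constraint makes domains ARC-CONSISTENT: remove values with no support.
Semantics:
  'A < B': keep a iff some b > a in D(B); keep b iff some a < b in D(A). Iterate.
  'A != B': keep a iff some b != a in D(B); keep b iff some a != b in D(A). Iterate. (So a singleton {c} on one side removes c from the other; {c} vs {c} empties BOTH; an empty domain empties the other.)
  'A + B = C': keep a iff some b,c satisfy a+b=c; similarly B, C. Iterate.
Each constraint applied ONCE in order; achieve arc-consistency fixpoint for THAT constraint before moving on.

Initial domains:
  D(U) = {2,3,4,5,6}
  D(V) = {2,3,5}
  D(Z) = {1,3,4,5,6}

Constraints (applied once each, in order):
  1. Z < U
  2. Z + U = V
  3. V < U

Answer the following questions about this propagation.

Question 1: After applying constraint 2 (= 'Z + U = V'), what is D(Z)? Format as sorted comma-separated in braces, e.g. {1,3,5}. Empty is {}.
Answer: {1,3}

Derivation:
Constraint 1 (Z < U) on D(Z)={1,3,4,5,6} D(U)={2,3,4,5,6}: Z {1,3,4,5,6}->{1,3,4,5}
Constraint 2 (Z + U = V) on D(Z)={1,3,4,5} D(U)={2,3,4,5,6} D(V)={2,3,5}: Z {1,3,4,5}->{1,3}; U {2,3,4,5,6}->{2,4}; V {2,3,5}->{3,5}
So after constraint 2: D(Z) = {1,3}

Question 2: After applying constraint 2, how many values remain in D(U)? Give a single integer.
Constraint 1 (Z < U) on D(Z)={1,3,4,5,6} D(U)={2,3,4,5,6}: Z {1,3,4,5,6}->{1,3,4,5}
Constraint 2 (Z + U = V) on D(Z)={1,3,4,5} D(U)={2,3,4,5,6} D(V)={2,3,5}: Z {1,3,4,5}->{1,3}; U {2,3,4,5,6}->{2,4}; V {2,3,5}->{3,5}
So after constraint 2: D(U)={2,4}, size = 2

Answer: 2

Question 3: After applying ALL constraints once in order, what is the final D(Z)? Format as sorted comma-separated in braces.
Constraint 1 (Z < U) on D(Z)={1,3,4,5,6} D(U)={2,3,4,5,6}: Z {1,3,4,5,6}->{1,3,4,5}
Constraint 2 (Z + U = V) on D(Z)={1,3,4,5} D(U)={2,3,4,5,6} D(V)={2,3,5}: Z {1,3,4,5}->{1,3}; U {2,3,4,5,6}->{2,4}; V {2,3,5}->{3,5}
Constraint 3 (V < U) on D(V)={3,5} D(U)={2,4}: V {3,5}->{3}; U {2,4}->{4}
So after all 3 constraints: D(Z) = {1,3}

Answer: {1,3}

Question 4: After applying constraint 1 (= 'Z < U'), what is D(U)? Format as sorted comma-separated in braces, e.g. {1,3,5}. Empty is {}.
Constraint 1 (Z < U) on D(Z)={1,3,4,5,6} D(U)={2,3,4,5,6}: Z {1,3,4,5,6}->{1,3,4,5}
So after constraint 1: D(U) = {2,3,4,5,6}

Answer: {2,3,4,5,6}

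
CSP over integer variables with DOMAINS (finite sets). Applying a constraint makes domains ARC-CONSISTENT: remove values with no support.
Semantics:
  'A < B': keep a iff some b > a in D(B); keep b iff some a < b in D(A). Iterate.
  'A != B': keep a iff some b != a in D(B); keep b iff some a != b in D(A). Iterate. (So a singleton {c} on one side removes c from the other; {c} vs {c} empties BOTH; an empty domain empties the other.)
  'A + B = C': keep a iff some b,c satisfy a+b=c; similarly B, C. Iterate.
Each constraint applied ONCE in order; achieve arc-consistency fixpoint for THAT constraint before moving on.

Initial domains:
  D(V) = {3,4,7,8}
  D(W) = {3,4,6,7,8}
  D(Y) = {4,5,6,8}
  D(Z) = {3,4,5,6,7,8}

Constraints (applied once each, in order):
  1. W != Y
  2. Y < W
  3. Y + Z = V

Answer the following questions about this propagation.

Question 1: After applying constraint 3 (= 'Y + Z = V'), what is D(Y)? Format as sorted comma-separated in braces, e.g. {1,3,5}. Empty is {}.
Constraint 1 (W != Y) on D(W)={3,4,6,7,8} D(Y)={4,5,6,8}: no change
Constraint 2 (Y < W) on D(Y)={4,5,6,8} D(W)={3,4,6,7,8}: Y {4,5,6,8}->{4,5,6}; W {3,4,6,7,8}->{6,7,8}
Constraint 3 (Y + Z = V) on D(Y)={4,5,6} D(Z)={3,4,5,6,7,8} D(V)={3,4,7,8}: Y {4,5,6}->{4,5}; Z {3,4,5,6,7,8}->{3,4}; V {3,4,7,8}->{7,8}
So after constraint 3: D(Y) = {4,5}

Answer: {4,5}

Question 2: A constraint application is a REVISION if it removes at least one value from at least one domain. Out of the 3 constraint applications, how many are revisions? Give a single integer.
Constraint 1 (W != Y) on D(W)={3,4,6,7,8} D(Y)={4,5,6,8}: no change => not a revision
Constraint 2 (Y < W) on D(Y)={4,5,6,8} D(W)={3,4,6,7,8}: Y {4,5,6,8}->{4,5,6}; W {3,4,6,7,8}->{6,7,8} => REVISION
Constraint 3 (Y + Z = V) on D(Y)={4,5,6} D(Z)={3,4,5,6,7,8} D(V)={3,4,7,8}: Y {4,5,6}->{4,5}; Z {3,4,5,6,7,8}->{3,4}; V {3,4,7,8}->{7,8} => REVISION
Total revisions = 2

Answer: 2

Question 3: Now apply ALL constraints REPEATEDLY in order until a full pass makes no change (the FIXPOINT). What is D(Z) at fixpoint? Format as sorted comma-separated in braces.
Answer: {3,4}

Derivation:
pass 0 (initial): D(Z)={3,4,5,6,7,8}
pass 1: V {3,4,7,8}->{7,8}; W {3,4,6,7,8}->{6,7,8}; Y {4,5,6,8}->{4,5}; Z {3,4,5,6,7,8}->{3,4}
pass 2: no change
Fixpoint after 2 passes: D(Z) = {3,4}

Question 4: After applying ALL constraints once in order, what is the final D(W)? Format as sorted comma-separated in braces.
Answer: {6,7,8}

Derivation:
Constraint 1 (W != Y) on D(W)={3,4,6,7,8} D(Y)={4,5,6,8}: no change
Constraint 2 (Y < W) on D(Y)={4,5,6,8} D(W)={3,4,6,7,8}: Y {4,5,6,8}->{4,5,6}; W {3,4,6,7,8}->{6,7,8}
Constraint 3 (Y + Z = V) on D(Y)={4,5,6} D(Z)={3,4,5,6,7,8} D(V)={3,4,7,8}: Y {4,5,6}->{4,5}; Z {3,4,5,6,7,8}->{3,4}; V {3,4,7,8}->{7,8}
So after all 3 constraints: D(W) = {6,7,8}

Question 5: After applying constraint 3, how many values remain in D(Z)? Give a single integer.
Constraint 1 (W != Y) on D(W)={3,4,6,7,8} D(Y)={4,5,6,8}: no change
Constraint 2 (Y < W) on D(Y)={4,5,6,8} D(W)={3,4,6,7,8}: Y {4,5,6,8}->{4,5,6}; W {3,4,6,7,8}->{6,7,8}
Constraint 3 (Y + Z = V) on D(Y)={4,5,6} D(Z)={3,4,5,6,7,8} D(V)={3,4,7,8}: Y {4,5,6}->{4,5}; Z {3,4,5,6,7,8}->{3,4}; V {3,4,7,8}->{7,8}
So after constraint 3: D(Z)={3,4}, size = 2

Answer: 2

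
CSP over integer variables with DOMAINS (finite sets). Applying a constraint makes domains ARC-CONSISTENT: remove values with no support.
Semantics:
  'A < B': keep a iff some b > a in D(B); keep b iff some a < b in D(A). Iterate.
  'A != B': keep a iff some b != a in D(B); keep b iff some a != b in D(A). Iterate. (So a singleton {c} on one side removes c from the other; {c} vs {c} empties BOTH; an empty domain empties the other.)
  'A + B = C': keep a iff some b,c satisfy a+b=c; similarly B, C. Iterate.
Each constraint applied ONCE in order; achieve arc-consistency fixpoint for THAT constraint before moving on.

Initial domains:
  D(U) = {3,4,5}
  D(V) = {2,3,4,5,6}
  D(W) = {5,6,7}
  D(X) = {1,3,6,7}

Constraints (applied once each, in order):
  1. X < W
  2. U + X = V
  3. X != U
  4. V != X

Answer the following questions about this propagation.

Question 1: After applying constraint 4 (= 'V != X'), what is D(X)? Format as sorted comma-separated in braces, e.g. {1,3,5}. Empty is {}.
Answer: {1,3}

Derivation:
Constraint 1 (X < W) on D(X)={1,3,6,7} D(W)={5,6,7}: X {1,3,6,7}->{1,3,6}
Constraint 2 (U + X = V) on D(U)={3,4,5} D(X)={1,3,6} D(V)={2,3,4,5,6}: X {1,3,6}->{1,3}; V {2,3,4,5,6}->{4,5,6}
Constraint 3 (X != U) on D(X)={1,3} D(U)={3,4,5}: no change
Constraint 4 (V != X) on D(V)={4,5,6} D(X)={1,3}: no change
So after constraint 4: D(X) = {1,3}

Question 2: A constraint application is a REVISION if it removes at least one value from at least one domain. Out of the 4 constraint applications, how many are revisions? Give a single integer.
Constraint 1 (X < W) on D(X)={1,3,6,7} D(W)={5,6,7}: X {1,3,6,7}->{1,3,6} => REVISION
Constraint 2 (U + X = V) on D(U)={3,4,5} D(X)={1,3,6} D(V)={2,3,4,5,6}: X {1,3,6}->{1,3}; V {2,3,4,5,6}->{4,5,6} => REVISION
Constraint 3 (X != U) on D(X)={1,3} D(U)={3,4,5}: no change => not a revision
Constraint 4 (V != X) on D(V)={4,5,6} D(X)={1,3}: no change => not a revision
Total revisions = 2

Answer: 2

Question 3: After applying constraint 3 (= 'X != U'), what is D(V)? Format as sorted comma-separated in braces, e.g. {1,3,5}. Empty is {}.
Constraint 1 (X < W) on D(X)={1,3,6,7} D(W)={5,6,7}: X {1,3,6,7}->{1,3,6}
Constraint 2 (U + X = V) on D(U)={3,4,5} D(X)={1,3,6} D(V)={2,3,4,5,6}: X {1,3,6}->{1,3}; V {2,3,4,5,6}->{4,5,6}
Constraint 3 (X != U) on D(X)={1,3} D(U)={3,4,5}: no change
So after constraint 3: D(V) = {4,5,6}

Answer: {4,5,6}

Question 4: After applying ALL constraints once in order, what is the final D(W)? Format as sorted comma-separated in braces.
Constraint 1 (X < W) on D(X)={1,3,6,7} D(W)={5,6,7}: X {1,3,6,7}->{1,3,6}
Constraint 2 (U + X = V) on D(U)={3,4,5} D(X)={1,3,6} D(V)={2,3,4,5,6}: X {1,3,6}->{1,3}; V {2,3,4,5,6}->{4,5,6}
Constraint 3 (X != U) on D(X)={1,3} D(U)={3,4,5}: no change
Constraint 4 (V != X) on D(V)={4,5,6} D(X)={1,3}: no change
So after all 4 constraints: D(W) = {5,6,7}

Answer: {5,6,7}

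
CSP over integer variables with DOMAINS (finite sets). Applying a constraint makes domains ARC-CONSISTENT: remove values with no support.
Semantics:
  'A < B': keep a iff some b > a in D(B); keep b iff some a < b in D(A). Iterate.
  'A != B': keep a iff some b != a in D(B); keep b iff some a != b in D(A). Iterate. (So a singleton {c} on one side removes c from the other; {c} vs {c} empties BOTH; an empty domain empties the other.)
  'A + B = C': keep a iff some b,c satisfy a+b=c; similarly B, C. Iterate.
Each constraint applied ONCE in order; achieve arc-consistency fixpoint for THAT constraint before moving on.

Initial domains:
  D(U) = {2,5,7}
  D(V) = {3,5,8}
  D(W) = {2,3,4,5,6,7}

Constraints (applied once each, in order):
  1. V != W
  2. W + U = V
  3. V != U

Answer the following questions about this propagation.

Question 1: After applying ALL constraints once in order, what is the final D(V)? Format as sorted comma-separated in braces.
Constraint 1 (V != W) on D(V)={3,5,8} D(W)={2,3,4,5,6,7}: no change
Constraint 2 (W + U = V) on D(W)={2,3,4,5,6,7} D(U)={2,5,7} D(V)={3,5,8}: W {2,3,4,5,6,7}->{3,6}; U {2,5,7}->{2,5}; V {3,5,8}->{5,8}
Constraint 3 (V != U) on D(V)={5,8} D(U)={2,5}: no change
So after all 3 constraints: D(V) = {5,8}

Answer: {5,8}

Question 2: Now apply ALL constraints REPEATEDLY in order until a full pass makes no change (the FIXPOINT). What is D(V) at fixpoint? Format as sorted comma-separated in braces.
pass 0 (initial): D(V)={3,5,8}
pass 1: U {2,5,7}->{2,5}; V {3,5,8}->{5,8}; W {2,3,4,5,6,7}->{3,6}
pass 2: no change
Fixpoint after 2 passes: D(V) = {5,8}

Answer: {5,8}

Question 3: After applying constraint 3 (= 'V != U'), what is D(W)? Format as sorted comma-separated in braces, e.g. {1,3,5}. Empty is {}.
Constraint 1 (V != W) on D(V)={3,5,8} D(W)={2,3,4,5,6,7}: no change
Constraint 2 (W + U = V) on D(W)={2,3,4,5,6,7} D(U)={2,5,7} D(V)={3,5,8}: W {2,3,4,5,6,7}->{3,6}; U {2,5,7}->{2,5}; V {3,5,8}->{5,8}
Constraint 3 (V != U) on D(V)={5,8} D(U)={2,5}: no change
So after constraint 3: D(W) = {3,6}

Answer: {3,6}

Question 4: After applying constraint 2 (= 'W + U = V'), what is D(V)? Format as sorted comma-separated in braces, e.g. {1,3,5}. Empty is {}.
Answer: {5,8}

Derivation:
Constraint 1 (V != W) on D(V)={3,5,8} D(W)={2,3,4,5,6,7}: no change
Constraint 2 (W + U = V) on D(W)={2,3,4,5,6,7} D(U)={2,5,7} D(V)={3,5,8}: W {2,3,4,5,6,7}->{3,6}; U {2,5,7}->{2,5}; V {3,5,8}->{5,8}
So after constraint 2: D(V) = {5,8}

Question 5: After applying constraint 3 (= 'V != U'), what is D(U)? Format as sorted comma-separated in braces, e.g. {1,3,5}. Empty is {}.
Answer: {2,5}

Derivation:
Constraint 1 (V != W) on D(V)={3,5,8} D(W)={2,3,4,5,6,7}: no change
Constraint 2 (W + U = V) on D(W)={2,3,4,5,6,7} D(U)={2,5,7} D(V)={3,5,8}: W {2,3,4,5,6,7}->{3,6}; U {2,5,7}->{2,5}; V {3,5,8}->{5,8}
Constraint 3 (V != U) on D(V)={5,8} D(U)={2,5}: no change
So after constraint 3: D(U) = {2,5}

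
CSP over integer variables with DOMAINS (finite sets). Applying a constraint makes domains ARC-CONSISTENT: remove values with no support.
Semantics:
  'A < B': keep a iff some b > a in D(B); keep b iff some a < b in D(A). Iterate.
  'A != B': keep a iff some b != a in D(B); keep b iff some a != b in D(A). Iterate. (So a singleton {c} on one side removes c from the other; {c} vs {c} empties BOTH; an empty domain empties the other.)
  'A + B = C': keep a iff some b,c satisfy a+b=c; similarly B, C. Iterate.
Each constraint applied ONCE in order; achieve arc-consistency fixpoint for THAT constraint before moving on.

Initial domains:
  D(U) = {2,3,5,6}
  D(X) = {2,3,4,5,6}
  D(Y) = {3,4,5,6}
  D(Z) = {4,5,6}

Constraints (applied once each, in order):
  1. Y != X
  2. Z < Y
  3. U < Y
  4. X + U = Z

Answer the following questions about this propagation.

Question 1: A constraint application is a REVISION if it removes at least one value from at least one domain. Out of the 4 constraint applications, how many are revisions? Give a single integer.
Constraint 1 (Y != X) on D(Y)={3,4,5,6} D(X)={2,3,4,5,6}: no change => not a revision
Constraint 2 (Z < Y) on D(Z)={4,5,6} D(Y)={3,4,5,6}: Z {4,5,6}->{4,5}; Y {3,4,5,6}->{5,6} => REVISION
Constraint 3 (U < Y) on D(U)={2,3,5,6} D(Y)={5,6}: U {2,3,5,6}->{2,3,5} => REVISION
Constraint 4 (X + U = Z) on D(X)={2,3,4,5,6} D(U)={2,3,5} D(Z)={4,5}: X {2,3,4,5,6}->{2,3}; U {2,3,5}->{2,3} => REVISION
Total revisions = 3

Answer: 3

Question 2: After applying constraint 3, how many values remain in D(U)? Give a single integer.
Constraint 1 (Y != X) on D(Y)={3,4,5,6} D(X)={2,3,4,5,6}: no change
Constraint 2 (Z < Y) on D(Z)={4,5,6} D(Y)={3,4,5,6}: Z {4,5,6}->{4,5}; Y {3,4,5,6}->{5,6}
Constraint 3 (U < Y) on D(U)={2,3,5,6} D(Y)={5,6}: U {2,3,5,6}->{2,3,5}
So after constraint 3: D(U)={2,3,5}, size = 3

Answer: 3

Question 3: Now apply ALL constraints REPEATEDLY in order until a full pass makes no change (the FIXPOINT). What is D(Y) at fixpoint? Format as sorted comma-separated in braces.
pass 0 (initial): D(Y)={3,4,5,6}
pass 1: U {2,3,5,6}->{2,3}; X {2,3,4,5,6}->{2,3}; Y {3,4,5,6}->{5,6}; Z {4,5,6}->{4,5}
pass 2: no change
Fixpoint after 2 passes: D(Y) = {5,6}

Answer: {5,6}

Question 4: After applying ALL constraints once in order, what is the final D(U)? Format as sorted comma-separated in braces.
Answer: {2,3}

Derivation:
Constraint 1 (Y != X) on D(Y)={3,4,5,6} D(X)={2,3,4,5,6}: no change
Constraint 2 (Z < Y) on D(Z)={4,5,6} D(Y)={3,4,5,6}: Z {4,5,6}->{4,5}; Y {3,4,5,6}->{5,6}
Constraint 3 (U < Y) on D(U)={2,3,5,6} D(Y)={5,6}: U {2,3,5,6}->{2,3,5}
Constraint 4 (X + U = Z) on D(X)={2,3,4,5,6} D(U)={2,3,5} D(Z)={4,5}: X {2,3,4,5,6}->{2,3}; U {2,3,5}->{2,3}
So after all 4 constraints: D(U) = {2,3}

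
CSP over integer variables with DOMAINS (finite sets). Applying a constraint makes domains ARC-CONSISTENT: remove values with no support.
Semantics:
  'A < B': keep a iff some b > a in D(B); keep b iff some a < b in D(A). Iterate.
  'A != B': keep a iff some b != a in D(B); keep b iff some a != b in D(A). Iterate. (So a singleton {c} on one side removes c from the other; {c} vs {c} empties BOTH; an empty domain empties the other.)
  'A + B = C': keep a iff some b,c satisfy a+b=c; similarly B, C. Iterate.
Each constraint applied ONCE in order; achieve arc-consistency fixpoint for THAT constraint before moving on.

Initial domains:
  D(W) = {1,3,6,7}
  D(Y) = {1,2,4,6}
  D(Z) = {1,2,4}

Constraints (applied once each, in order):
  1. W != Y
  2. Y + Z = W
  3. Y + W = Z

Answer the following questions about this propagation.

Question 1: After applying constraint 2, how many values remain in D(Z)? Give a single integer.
Constraint 1 (W != Y) on D(W)={1,3,6,7} D(Y)={1,2,4,6}: no change
Constraint 2 (Y + Z = W) on D(Y)={1,2,4,6} D(Z)={1,2,4} D(W)={1,3,6,7}: W {1,3,6,7}->{3,6,7}
So after constraint 2: D(Z)={1,2,4}, size = 3

Answer: 3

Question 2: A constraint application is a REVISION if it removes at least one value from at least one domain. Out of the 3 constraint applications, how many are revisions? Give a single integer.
Answer: 2

Derivation:
Constraint 1 (W != Y) on D(W)={1,3,6,7} D(Y)={1,2,4,6}: no change => not a revision
Constraint 2 (Y + Z = W) on D(Y)={1,2,4,6} D(Z)={1,2,4} D(W)={1,3,6,7}: W {1,3,6,7}->{3,6,7} => REVISION
Constraint 3 (Y + W = Z) on D(Y)={1,2,4,6} D(W)={3,6,7} D(Z)={1,2,4}: Y {1,2,4,6}->{1}; W {3,6,7}->{3}; Z {1,2,4}->{4} => REVISION
Total revisions = 2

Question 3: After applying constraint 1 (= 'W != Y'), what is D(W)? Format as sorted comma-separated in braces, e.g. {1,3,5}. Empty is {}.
Constraint 1 (W != Y) on D(W)={1,3,6,7} D(Y)={1,2,4,6}: no change
So after constraint 1: D(W) = {1,3,6,7}

Answer: {1,3,6,7}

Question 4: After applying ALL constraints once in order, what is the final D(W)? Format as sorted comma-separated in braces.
Constraint 1 (W != Y) on D(W)={1,3,6,7} D(Y)={1,2,4,6}: no change
Constraint 2 (Y + Z = W) on D(Y)={1,2,4,6} D(Z)={1,2,4} D(W)={1,3,6,7}: W {1,3,6,7}->{3,6,7}
Constraint 3 (Y + W = Z) on D(Y)={1,2,4,6} D(W)={3,6,7} D(Z)={1,2,4}: Y {1,2,4,6}->{1}; W {3,6,7}->{3}; Z {1,2,4}->{4}
So after all 3 constraints: D(W) = {3}

Answer: {3}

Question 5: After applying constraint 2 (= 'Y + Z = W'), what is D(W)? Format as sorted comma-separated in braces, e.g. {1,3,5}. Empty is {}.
Answer: {3,6,7}

Derivation:
Constraint 1 (W != Y) on D(W)={1,3,6,7} D(Y)={1,2,4,6}: no change
Constraint 2 (Y + Z = W) on D(Y)={1,2,4,6} D(Z)={1,2,4} D(W)={1,3,6,7}: W {1,3,6,7}->{3,6,7}
So after constraint 2: D(W) = {3,6,7}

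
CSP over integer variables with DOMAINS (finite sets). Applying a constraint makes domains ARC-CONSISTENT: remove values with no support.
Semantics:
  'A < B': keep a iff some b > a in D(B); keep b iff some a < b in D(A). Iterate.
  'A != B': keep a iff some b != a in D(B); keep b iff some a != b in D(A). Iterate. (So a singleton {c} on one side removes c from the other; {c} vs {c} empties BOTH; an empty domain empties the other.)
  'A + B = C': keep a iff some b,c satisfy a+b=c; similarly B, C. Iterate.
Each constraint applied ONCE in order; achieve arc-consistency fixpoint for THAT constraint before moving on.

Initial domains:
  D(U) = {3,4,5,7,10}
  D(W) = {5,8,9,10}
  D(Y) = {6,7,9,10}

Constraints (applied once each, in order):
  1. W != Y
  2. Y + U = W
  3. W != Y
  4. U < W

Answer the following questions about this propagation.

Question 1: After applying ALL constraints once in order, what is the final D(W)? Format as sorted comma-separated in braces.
Constraint 1 (W != Y) on D(W)={5,8,9,10} D(Y)={6,7,9,10}: no change
Constraint 2 (Y + U = W) on D(Y)={6,7,9,10} D(U)={3,4,5,7,10} D(W)={5,8,9,10}: Y {6,7,9,10}->{6,7}; U {3,4,5,7,10}->{3,4}; W {5,8,9,10}->{9,10}
Constraint 3 (W != Y) on D(W)={9,10} D(Y)={6,7}: no change
Constraint 4 (U < W) on D(U)={3,4} D(W)={9,10}: no change
So after all 4 constraints: D(W) = {9,10}

Answer: {9,10}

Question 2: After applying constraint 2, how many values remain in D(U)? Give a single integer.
Constraint 1 (W != Y) on D(W)={5,8,9,10} D(Y)={6,7,9,10}: no change
Constraint 2 (Y + U = W) on D(Y)={6,7,9,10} D(U)={3,4,5,7,10} D(W)={5,8,9,10}: Y {6,7,9,10}->{6,7}; U {3,4,5,7,10}->{3,4}; W {5,8,9,10}->{9,10}
So after constraint 2: D(U)={3,4}, size = 2

Answer: 2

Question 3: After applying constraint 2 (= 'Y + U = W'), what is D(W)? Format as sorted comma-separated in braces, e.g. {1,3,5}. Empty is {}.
Constraint 1 (W != Y) on D(W)={5,8,9,10} D(Y)={6,7,9,10}: no change
Constraint 2 (Y + U = W) on D(Y)={6,7,9,10} D(U)={3,4,5,7,10} D(W)={5,8,9,10}: Y {6,7,9,10}->{6,7}; U {3,4,5,7,10}->{3,4}; W {5,8,9,10}->{9,10}
So after constraint 2: D(W) = {9,10}

Answer: {9,10}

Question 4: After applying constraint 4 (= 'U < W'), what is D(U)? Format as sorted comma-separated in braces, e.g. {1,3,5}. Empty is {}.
Answer: {3,4}

Derivation:
Constraint 1 (W != Y) on D(W)={5,8,9,10} D(Y)={6,7,9,10}: no change
Constraint 2 (Y + U = W) on D(Y)={6,7,9,10} D(U)={3,4,5,7,10} D(W)={5,8,9,10}: Y {6,7,9,10}->{6,7}; U {3,4,5,7,10}->{3,4}; W {5,8,9,10}->{9,10}
Constraint 3 (W != Y) on D(W)={9,10} D(Y)={6,7}: no change
Constraint 4 (U < W) on D(U)={3,4} D(W)={9,10}: no change
So after constraint 4: D(U) = {3,4}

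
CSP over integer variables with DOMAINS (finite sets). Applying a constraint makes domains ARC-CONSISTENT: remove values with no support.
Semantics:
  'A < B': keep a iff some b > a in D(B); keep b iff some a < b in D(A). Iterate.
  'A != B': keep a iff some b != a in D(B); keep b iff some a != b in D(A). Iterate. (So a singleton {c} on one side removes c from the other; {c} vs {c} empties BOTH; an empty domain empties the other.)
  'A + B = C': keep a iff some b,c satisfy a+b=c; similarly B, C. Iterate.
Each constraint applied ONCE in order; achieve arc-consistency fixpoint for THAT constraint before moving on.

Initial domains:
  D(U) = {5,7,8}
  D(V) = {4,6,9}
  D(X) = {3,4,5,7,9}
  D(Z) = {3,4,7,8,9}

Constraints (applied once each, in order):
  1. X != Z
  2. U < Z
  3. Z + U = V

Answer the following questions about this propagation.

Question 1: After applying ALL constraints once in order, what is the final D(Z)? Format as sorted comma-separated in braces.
Constraint 1 (X != Z) on D(X)={3,4,5,7,9} D(Z)={3,4,7,8,9}: no change
Constraint 2 (U < Z) on D(U)={5,7,8} D(Z)={3,4,7,8,9}: Z {3,4,7,8,9}->{7,8,9}
Constraint 3 (Z + U = V) on D(Z)={7,8,9} D(U)={5,7,8} D(V)={4,6,9}: Z {7,8,9}->{}; U {5,7,8}->{}; V {4,6,9}->{}
So after all 3 constraints: D(Z) = {}

Answer: {}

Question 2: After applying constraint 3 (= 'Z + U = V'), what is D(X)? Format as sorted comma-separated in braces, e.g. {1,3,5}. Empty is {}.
Constraint 1 (X != Z) on D(X)={3,4,5,7,9} D(Z)={3,4,7,8,9}: no change
Constraint 2 (U < Z) on D(U)={5,7,8} D(Z)={3,4,7,8,9}: Z {3,4,7,8,9}->{7,8,9}
Constraint 3 (Z + U = V) on D(Z)={7,8,9} D(U)={5,7,8} D(V)={4,6,9}: Z {7,8,9}->{}; U {5,7,8}->{}; V {4,6,9}->{}
So after constraint 3: D(X) = {3,4,5,7,9}

Answer: {3,4,5,7,9}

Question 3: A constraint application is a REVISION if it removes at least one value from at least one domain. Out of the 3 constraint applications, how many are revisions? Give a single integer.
Answer: 2

Derivation:
Constraint 1 (X != Z) on D(X)={3,4,5,7,9} D(Z)={3,4,7,8,9}: no change => not a revision
Constraint 2 (U < Z) on D(U)={5,7,8} D(Z)={3,4,7,8,9}: Z {3,4,7,8,9}->{7,8,9} => REVISION
Constraint 3 (Z + U = V) on D(Z)={7,8,9} D(U)={5,7,8} D(V)={4,6,9}: Z {7,8,9}->{}; U {5,7,8}->{}; V {4,6,9}->{} => REVISION
Total revisions = 2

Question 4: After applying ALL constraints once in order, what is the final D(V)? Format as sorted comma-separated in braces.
Answer: {}

Derivation:
Constraint 1 (X != Z) on D(X)={3,4,5,7,9} D(Z)={3,4,7,8,9}: no change
Constraint 2 (U < Z) on D(U)={5,7,8} D(Z)={3,4,7,8,9}: Z {3,4,7,8,9}->{7,8,9}
Constraint 3 (Z + U = V) on D(Z)={7,8,9} D(U)={5,7,8} D(V)={4,6,9}: Z {7,8,9}->{}; U {5,7,8}->{}; V {4,6,9}->{}
So after all 3 constraints: D(V) = {}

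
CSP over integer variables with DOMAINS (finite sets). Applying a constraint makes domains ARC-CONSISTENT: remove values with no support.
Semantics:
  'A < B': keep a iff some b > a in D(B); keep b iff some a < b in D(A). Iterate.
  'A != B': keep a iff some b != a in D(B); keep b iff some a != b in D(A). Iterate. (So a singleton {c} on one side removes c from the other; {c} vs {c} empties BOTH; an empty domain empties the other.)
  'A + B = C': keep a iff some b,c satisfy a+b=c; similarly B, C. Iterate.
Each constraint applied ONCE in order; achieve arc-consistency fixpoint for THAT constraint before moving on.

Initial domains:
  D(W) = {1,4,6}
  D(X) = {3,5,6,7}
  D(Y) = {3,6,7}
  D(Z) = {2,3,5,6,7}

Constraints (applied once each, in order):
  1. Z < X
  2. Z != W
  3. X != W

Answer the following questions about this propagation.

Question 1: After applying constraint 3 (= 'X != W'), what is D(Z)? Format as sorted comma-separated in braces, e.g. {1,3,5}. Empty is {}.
Answer: {2,3,5,6}

Derivation:
Constraint 1 (Z < X) on D(Z)={2,3,5,6,7} D(X)={3,5,6,7}: Z {2,3,5,6,7}->{2,3,5,6}
Constraint 2 (Z != W) on D(Z)={2,3,5,6} D(W)={1,4,6}: no change
Constraint 3 (X != W) on D(X)={3,5,6,7} D(W)={1,4,6}: no change
So after constraint 3: D(Z) = {2,3,5,6}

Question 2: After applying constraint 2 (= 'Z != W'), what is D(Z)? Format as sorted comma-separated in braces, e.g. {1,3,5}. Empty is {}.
Answer: {2,3,5,6}

Derivation:
Constraint 1 (Z < X) on D(Z)={2,3,5,6,7} D(X)={3,5,6,7}: Z {2,3,5,6,7}->{2,3,5,6}
Constraint 2 (Z != W) on D(Z)={2,3,5,6} D(W)={1,4,6}: no change
So after constraint 2: D(Z) = {2,3,5,6}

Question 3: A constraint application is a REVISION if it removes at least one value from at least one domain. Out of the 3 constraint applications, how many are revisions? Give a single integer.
Constraint 1 (Z < X) on D(Z)={2,3,5,6,7} D(X)={3,5,6,7}: Z {2,3,5,6,7}->{2,3,5,6} => REVISION
Constraint 2 (Z != W) on D(Z)={2,3,5,6} D(W)={1,4,6}: no change => not a revision
Constraint 3 (X != W) on D(X)={3,5,6,7} D(W)={1,4,6}: no change => not a revision
Total revisions = 1

Answer: 1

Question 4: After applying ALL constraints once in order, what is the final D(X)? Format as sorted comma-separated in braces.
Answer: {3,5,6,7}

Derivation:
Constraint 1 (Z < X) on D(Z)={2,3,5,6,7} D(X)={3,5,6,7}: Z {2,3,5,6,7}->{2,3,5,6}
Constraint 2 (Z != W) on D(Z)={2,3,5,6} D(W)={1,4,6}: no change
Constraint 3 (X != W) on D(X)={3,5,6,7} D(W)={1,4,6}: no change
So after all 3 constraints: D(X) = {3,5,6,7}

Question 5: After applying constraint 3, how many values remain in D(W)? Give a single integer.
Answer: 3

Derivation:
Constraint 1 (Z < X) on D(Z)={2,3,5,6,7} D(X)={3,5,6,7}: Z {2,3,5,6,7}->{2,3,5,6}
Constraint 2 (Z != W) on D(Z)={2,3,5,6} D(W)={1,4,6}: no change
Constraint 3 (X != W) on D(X)={3,5,6,7} D(W)={1,4,6}: no change
So after constraint 3: D(W)={1,4,6}, size = 3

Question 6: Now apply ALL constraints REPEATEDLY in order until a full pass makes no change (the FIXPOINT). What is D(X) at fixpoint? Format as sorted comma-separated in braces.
pass 0 (initial): D(X)={3,5,6,7}
pass 1: Z {2,3,5,6,7}->{2,3,5,6}
pass 2: no change
Fixpoint after 2 passes: D(X) = {3,5,6,7}

Answer: {3,5,6,7}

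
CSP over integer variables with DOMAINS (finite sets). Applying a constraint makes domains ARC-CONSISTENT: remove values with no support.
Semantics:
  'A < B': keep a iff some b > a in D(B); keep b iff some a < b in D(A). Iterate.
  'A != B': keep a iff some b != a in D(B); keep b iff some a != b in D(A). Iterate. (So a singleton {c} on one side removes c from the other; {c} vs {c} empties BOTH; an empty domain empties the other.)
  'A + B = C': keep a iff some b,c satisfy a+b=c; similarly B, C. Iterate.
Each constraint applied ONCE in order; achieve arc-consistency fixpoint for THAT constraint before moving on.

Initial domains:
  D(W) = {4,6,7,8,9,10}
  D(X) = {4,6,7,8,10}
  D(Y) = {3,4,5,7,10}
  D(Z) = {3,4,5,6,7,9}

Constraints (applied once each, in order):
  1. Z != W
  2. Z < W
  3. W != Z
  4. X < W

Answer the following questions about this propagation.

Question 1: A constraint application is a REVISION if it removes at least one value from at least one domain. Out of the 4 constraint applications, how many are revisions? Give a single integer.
Constraint 1 (Z != W) on D(Z)={3,4,5,6,7,9} D(W)={4,6,7,8,9,10}: no change => not a revision
Constraint 2 (Z < W) on D(Z)={3,4,5,6,7,9} D(W)={4,6,7,8,9,10}: no change => not a revision
Constraint 3 (W != Z) on D(W)={4,6,7,8,9,10} D(Z)={3,4,5,6,7,9}: no change => not a revision
Constraint 4 (X < W) on D(X)={4,6,7,8,10} D(W)={4,6,7,8,9,10}: X {4,6,7,8,10}->{4,6,7,8}; W {4,6,7,8,9,10}->{6,7,8,9,10} => REVISION
Total revisions = 1

Answer: 1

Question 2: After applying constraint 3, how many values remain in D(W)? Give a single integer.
Answer: 6

Derivation:
Constraint 1 (Z != W) on D(Z)={3,4,5,6,7,9} D(W)={4,6,7,8,9,10}: no change
Constraint 2 (Z < W) on D(Z)={3,4,5,6,7,9} D(W)={4,6,7,8,9,10}: no change
Constraint 3 (W != Z) on D(W)={4,6,7,8,9,10} D(Z)={3,4,5,6,7,9}: no change
So after constraint 3: D(W)={4,6,7,8,9,10}, size = 6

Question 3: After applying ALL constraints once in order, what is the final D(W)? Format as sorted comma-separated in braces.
Constraint 1 (Z != W) on D(Z)={3,4,5,6,7,9} D(W)={4,6,7,8,9,10}: no change
Constraint 2 (Z < W) on D(Z)={3,4,5,6,7,9} D(W)={4,6,7,8,9,10}: no change
Constraint 3 (W != Z) on D(W)={4,6,7,8,9,10} D(Z)={3,4,5,6,7,9}: no change
Constraint 4 (X < W) on D(X)={4,6,7,8,10} D(W)={4,6,7,8,9,10}: X {4,6,7,8,10}->{4,6,7,8}; W {4,6,7,8,9,10}->{6,7,8,9,10}
So after all 4 constraints: D(W) = {6,7,8,9,10}

Answer: {6,7,8,9,10}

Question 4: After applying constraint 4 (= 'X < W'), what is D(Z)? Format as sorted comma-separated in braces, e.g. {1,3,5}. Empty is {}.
Constraint 1 (Z != W) on D(Z)={3,4,5,6,7,9} D(W)={4,6,7,8,9,10}: no change
Constraint 2 (Z < W) on D(Z)={3,4,5,6,7,9} D(W)={4,6,7,8,9,10}: no change
Constraint 3 (W != Z) on D(W)={4,6,7,8,9,10} D(Z)={3,4,5,6,7,9}: no change
Constraint 4 (X < W) on D(X)={4,6,7,8,10} D(W)={4,6,7,8,9,10}: X {4,6,7,8,10}->{4,6,7,8}; W {4,6,7,8,9,10}->{6,7,8,9,10}
So after constraint 4: D(Z) = {3,4,5,6,7,9}

Answer: {3,4,5,6,7,9}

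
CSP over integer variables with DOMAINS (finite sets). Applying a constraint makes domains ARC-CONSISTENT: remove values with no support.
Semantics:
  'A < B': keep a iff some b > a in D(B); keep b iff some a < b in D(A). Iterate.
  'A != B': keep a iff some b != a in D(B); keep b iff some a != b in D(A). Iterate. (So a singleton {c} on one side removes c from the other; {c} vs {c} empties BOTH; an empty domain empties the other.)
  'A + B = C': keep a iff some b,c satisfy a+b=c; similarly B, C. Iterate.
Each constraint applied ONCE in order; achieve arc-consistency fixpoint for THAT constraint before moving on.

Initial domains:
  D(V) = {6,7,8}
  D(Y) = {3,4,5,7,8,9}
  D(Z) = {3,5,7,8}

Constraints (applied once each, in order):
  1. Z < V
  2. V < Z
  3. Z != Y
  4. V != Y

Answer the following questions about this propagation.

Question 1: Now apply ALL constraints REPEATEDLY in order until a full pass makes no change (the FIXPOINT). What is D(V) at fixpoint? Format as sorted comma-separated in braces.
Answer: {}

Derivation:
pass 0 (initial): D(V)={6,7,8}
pass 1: V {6,7,8}->{6}; Y {3,4,5,7,8,9}->{3,4,5,8,9}; Z {3,5,7,8}->{7}
pass 2: V {6}->{}; Y {3,4,5,8,9}->{}; Z {7}->{}
pass 3: no change
Fixpoint after 3 passes: D(V) = {}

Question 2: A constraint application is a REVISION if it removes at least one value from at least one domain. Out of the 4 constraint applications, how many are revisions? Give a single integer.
Constraint 1 (Z < V) on D(Z)={3,5,7,8} D(V)={6,7,8}: Z {3,5,7,8}->{3,5,7} => REVISION
Constraint 2 (V < Z) on D(V)={6,7,8} D(Z)={3,5,7}: V {6,7,8}->{6}; Z {3,5,7}->{7} => REVISION
Constraint 3 (Z != Y) on D(Z)={7} D(Y)={3,4,5,7,8,9}: Y {3,4,5,7,8,9}->{3,4,5,8,9} => REVISION
Constraint 4 (V != Y) on D(V)={6} D(Y)={3,4,5,8,9}: no change => not a revision
Total revisions = 3

Answer: 3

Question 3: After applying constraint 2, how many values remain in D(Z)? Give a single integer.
Answer: 1

Derivation:
Constraint 1 (Z < V) on D(Z)={3,5,7,8} D(V)={6,7,8}: Z {3,5,7,8}->{3,5,7}
Constraint 2 (V < Z) on D(V)={6,7,8} D(Z)={3,5,7}: V {6,7,8}->{6}; Z {3,5,7}->{7}
So after constraint 2: D(Z)={7}, size = 1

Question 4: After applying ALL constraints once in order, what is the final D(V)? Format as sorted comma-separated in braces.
Constraint 1 (Z < V) on D(Z)={3,5,7,8} D(V)={6,7,8}: Z {3,5,7,8}->{3,5,7}
Constraint 2 (V < Z) on D(V)={6,7,8} D(Z)={3,5,7}: V {6,7,8}->{6}; Z {3,5,7}->{7}
Constraint 3 (Z != Y) on D(Z)={7} D(Y)={3,4,5,7,8,9}: Y {3,4,5,7,8,9}->{3,4,5,8,9}
Constraint 4 (V != Y) on D(V)={6} D(Y)={3,4,5,8,9}: no change
So after all 4 constraints: D(V) = {6}

Answer: {6}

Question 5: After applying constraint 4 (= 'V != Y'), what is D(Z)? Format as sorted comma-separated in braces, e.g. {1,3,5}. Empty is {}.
Constraint 1 (Z < V) on D(Z)={3,5,7,8} D(V)={6,7,8}: Z {3,5,7,8}->{3,5,7}
Constraint 2 (V < Z) on D(V)={6,7,8} D(Z)={3,5,7}: V {6,7,8}->{6}; Z {3,5,7}->{7}
Constraint 3 (Z != Y) on D(Z)={7} D(Y)={3,4,5,7,8,9}: Y {3,4,5,7,8,9}->{3,4,5,8,9}
Constraint 4 (V != Y) on D(V)={6} D(Y)={3,4,5,8,9}: no change
So after constraint 4: D(Z) = {7}

Answer: {7}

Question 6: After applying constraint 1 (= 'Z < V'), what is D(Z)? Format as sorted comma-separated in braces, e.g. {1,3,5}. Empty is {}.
Constraint 1 (Z < V) on D(Z)={3,5,7,8} D(V)={6,7,8}: Z {3,5,7,8}->{3,5,7}
So after constraint 1: D(Z) = {3,5,7}

Answer: {3,5,7}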